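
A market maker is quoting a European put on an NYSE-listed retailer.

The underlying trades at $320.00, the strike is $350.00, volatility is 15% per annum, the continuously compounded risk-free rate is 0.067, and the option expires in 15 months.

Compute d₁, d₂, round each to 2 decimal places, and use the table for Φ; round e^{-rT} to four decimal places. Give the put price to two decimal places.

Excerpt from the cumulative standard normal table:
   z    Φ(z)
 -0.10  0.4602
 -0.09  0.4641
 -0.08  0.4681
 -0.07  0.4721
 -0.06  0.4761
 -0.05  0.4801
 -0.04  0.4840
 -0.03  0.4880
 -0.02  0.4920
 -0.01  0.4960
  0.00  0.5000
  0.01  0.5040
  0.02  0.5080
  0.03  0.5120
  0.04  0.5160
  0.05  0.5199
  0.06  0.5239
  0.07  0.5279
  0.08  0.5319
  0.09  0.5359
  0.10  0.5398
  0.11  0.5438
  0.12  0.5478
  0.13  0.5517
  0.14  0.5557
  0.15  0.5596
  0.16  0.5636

T = 1.25;  σ√T = 0.1677
ln(S/K) + (r + σ²/2)T = ln(320/350) + (0.067 + 0.15²/2)·1.25 = -0.0896 + 0.0978 = 0.0082
d₁ = 0.0082 / 0.1677 = 0.0489 ⇒ 0.05
d₂ = d₁ − σ√T = 0.0489 − 0.1677 = -0.1188 ⇒ -0.12
exp(−rT) = exp(−0.067·1.25) = 0.9197
P = 350·0.9197·N(0.12) − 320·N(-0.05) = 350·0.9197·0.5478 − 320·0.4801 = 176.3341 − 153.6320 = 22.7021

$22.70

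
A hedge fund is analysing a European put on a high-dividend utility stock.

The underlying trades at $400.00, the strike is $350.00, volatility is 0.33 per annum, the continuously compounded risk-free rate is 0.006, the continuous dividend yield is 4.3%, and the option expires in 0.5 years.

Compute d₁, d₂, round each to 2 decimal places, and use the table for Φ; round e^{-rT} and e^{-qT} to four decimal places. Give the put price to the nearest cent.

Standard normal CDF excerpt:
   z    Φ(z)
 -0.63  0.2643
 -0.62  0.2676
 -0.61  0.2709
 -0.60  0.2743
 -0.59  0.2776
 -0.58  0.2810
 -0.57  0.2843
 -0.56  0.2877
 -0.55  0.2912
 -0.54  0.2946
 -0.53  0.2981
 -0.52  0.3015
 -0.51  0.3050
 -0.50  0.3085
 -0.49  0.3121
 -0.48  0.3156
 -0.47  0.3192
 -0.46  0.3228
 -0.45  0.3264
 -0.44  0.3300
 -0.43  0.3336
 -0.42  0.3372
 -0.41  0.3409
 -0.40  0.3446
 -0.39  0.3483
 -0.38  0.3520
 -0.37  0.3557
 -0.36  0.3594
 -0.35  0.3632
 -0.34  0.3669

$16.78

σ√T = 0.33 × 0.7071 = 0.2333
d₁ = [ln(400/350) + (0.006 − 0.043 + 0.33²/2)·0.5] / 0.2333 = [0.1335 + 0.0087] / 0.2333 = 0.6096 which rounds to 0.61
d₂ = d₁ − σ√T = 0.6096 − 0.2333 = 0.3763 which rounds to 0.38
exp(−qT) = exp(−0.043·0.5) = 0.9787;  exp(−rT) = exp(−0.006·0.5) = 0.9970
N(−d₂) = N(-0.38) = 0.3520;  N(−d₁) = N(-0.61) = 0.2709
P = 350·0.9970·0.3520 − 400·0.9787·0.2709 = 122.8304 − 106.0519 = 16.7785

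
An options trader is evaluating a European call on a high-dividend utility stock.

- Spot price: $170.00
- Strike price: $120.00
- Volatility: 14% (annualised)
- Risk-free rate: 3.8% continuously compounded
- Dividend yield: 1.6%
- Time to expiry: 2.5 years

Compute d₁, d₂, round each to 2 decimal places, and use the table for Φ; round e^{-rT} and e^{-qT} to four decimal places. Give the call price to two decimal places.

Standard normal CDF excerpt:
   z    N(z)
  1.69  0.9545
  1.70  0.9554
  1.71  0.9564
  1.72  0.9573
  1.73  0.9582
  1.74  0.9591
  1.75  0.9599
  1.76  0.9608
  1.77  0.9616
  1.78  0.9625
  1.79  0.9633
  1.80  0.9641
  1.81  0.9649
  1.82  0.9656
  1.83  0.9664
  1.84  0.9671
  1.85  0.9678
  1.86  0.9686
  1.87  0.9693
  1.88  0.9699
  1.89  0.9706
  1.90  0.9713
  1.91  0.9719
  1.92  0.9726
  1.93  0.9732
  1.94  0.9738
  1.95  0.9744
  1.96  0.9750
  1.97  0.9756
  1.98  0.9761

σ√T = 0.14·√2.5 = 0.2214
ln(S/K) + (r − q + σ²/2)T = ln(170/120) + (0.038 − 0.016 + 0.14²/2)·2.5 = 0.3483 + 0.0795 = 0.4278
d₁ = 0.4278 / 0.2214 = 1.9326 ≈ 1.93
d₂ = d₁ − σ√T = 1.9326 − 0.2214 = 1.7113 ≈ 1.71
exp(−qT) = exp(−0.016·2.5) = 0.9608;  exp(−rT) = exp(−0.038·2.5) = 0.9094
N(d₁) = N(1.93) = 0.9732;  N(d₂) = N(1.71) = 0.9564
C = 170·0.9608·0.9732 − 120·0.9094·0.9564 = 158.9586 − 104.3700 = 54.5886

$54.59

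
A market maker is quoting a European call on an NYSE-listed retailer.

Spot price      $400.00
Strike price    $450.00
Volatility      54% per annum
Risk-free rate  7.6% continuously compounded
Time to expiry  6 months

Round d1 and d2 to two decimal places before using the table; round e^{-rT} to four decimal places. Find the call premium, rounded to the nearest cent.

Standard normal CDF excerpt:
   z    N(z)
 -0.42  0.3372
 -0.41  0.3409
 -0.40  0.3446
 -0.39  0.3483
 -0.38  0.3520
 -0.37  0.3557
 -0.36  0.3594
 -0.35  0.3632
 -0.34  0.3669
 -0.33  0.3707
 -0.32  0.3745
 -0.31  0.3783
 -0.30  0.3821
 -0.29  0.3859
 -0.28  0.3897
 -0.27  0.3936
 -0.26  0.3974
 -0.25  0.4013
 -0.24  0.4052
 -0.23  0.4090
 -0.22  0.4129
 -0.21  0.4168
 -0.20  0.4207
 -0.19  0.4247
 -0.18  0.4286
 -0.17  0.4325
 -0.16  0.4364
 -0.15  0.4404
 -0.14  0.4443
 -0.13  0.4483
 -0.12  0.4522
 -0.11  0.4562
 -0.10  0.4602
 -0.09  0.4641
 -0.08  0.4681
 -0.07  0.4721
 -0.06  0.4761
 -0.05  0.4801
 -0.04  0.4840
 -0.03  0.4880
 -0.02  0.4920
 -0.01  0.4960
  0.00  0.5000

$47.51

T = 0.5;  σ√T = 0.3818
ln(S/K) + (r + σ²/2)T = ln(400/450) + (0.076 + 0.54²/2)·0.5 = -0.1178 + 0.1109 = -0.0069
d₁ = -0.0069 / 0.3818 = -0.0180 → -0.02
d₂ = d₁ − σ√T = -0.0180 − 0.3818 = -0.3999 → -0.40
e^(−rT) = e^(−0.076·0.5) = 0.9627
N(d₁) = N(-0.02) = 0.4920;  N(d₂) = N(-0.40) = 0.3446
C = 400·0.4920 − 450·0.9627·0.3446 = 196.8000 − 149.2859 = 47.5141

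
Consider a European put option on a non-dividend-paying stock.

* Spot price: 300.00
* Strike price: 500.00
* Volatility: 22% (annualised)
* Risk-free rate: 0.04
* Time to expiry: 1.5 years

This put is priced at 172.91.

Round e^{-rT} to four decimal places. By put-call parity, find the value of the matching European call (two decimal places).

2.01

e^(−rT) = e^(−0.04·1.5) = 0.9418
Put-call parity: C − P = S − K·e^(−rT) = 300 − 500·0.9418 = 300 − 470.9000 = -170.9000
C = P + (C − P) = 172.91 + (-170.9000) = 2.0100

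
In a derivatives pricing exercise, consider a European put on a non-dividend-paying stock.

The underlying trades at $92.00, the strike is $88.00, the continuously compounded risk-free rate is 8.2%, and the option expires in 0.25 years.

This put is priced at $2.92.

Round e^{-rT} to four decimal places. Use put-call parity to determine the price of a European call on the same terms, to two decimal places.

$8.71

e^(−rT) = e^(−0.082·0.25) = 0.9797
Put-call parity: C − P = S − K·e^(−rT) = 92 − 88·0.9797 = 92 − 86.2136 = 5.7864
C = P + (C − P) = 2.92 + (5.7864) = 8.7064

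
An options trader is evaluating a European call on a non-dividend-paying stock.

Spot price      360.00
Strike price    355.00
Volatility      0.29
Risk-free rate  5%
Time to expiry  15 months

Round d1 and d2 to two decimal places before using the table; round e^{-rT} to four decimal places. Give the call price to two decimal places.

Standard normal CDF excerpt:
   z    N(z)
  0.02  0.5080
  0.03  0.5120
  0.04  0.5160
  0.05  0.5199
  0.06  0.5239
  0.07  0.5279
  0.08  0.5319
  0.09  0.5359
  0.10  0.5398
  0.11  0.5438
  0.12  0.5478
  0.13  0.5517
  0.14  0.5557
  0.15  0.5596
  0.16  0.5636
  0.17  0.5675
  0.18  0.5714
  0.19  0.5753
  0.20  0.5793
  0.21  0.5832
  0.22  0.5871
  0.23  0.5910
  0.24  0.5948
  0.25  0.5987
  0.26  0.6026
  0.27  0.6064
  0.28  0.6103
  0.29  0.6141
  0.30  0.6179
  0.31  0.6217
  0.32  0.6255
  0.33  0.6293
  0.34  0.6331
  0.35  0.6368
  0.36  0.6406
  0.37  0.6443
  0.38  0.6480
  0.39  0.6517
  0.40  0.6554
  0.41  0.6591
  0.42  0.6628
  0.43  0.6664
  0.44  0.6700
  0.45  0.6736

σ√T = 0.29·√1.25 = 0.3242
d₁ = [ln(360/355) + (0.05 + 0.29²/2)·1.25] / 0.3242 = [0.0140 + 0.1151] / 0.3242 = 0.3980 ⇒ 0.40
d₂ = d₁ − σ√T = 0.3980 − 0.3242 = 0.0738 ⇒ 0.07
e^(−rT) = e^(−0.05·1.25) = 0.9394
N(d₁) = N(0.40) = 0.6554;  N(d₂) = N(0.07) = 0.5279
C = 360·0.6554 − 355·0.9394·0.5279 = 235.9440 − 176.0478 = 59.8962

59.90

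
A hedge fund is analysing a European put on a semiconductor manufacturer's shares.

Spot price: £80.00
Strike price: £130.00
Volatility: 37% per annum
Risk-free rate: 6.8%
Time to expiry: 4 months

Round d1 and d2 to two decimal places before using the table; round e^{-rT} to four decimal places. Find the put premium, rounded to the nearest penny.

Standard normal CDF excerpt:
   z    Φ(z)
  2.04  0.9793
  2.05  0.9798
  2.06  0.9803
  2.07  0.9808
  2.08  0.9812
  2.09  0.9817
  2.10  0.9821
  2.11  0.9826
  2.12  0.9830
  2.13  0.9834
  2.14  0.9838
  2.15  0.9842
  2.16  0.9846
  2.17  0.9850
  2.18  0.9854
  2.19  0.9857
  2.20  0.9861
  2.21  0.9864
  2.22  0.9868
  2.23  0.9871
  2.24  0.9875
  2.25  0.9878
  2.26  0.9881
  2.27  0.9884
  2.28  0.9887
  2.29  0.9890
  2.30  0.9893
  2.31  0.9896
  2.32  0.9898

£47.19

σ√T = 0.37 × 0.5774 = 0.2136
d₁ = [ln(80/130) + (0.068 + 0.37²/2)·0.3333] / 0.2136 = [-0.4855 + 0.0455] / 0.2136 = -2.0599 which rounds to -2.06
d₂ = d₁ − σ√T = -2.0599 − 0.2136 = -2.2735 which rounds to -2.27
exp(−rT) = exp(−0.068·0.3333) = 0.9776
P = 130·0.9776·N(2.27) − 80·N(2.06) = 130·0.9776·0.9884 − 80·0.9803 = 125.6138 − 78.4240 = 47.1898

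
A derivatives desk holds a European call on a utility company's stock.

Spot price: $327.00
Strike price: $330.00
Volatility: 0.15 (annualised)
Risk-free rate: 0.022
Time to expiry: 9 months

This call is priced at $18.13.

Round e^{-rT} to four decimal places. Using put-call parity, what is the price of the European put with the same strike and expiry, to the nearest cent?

$15.72

e^(−rT) = e^(−0.022·0.75) = 0.9836
Put-call parity: C − P = S − K·e^(−rT) = 327 − 330·0.9836 = 327 − 324.5880 = 2.4120
P = C − (C − P) = 18.13 − (2.4120) = 15.7180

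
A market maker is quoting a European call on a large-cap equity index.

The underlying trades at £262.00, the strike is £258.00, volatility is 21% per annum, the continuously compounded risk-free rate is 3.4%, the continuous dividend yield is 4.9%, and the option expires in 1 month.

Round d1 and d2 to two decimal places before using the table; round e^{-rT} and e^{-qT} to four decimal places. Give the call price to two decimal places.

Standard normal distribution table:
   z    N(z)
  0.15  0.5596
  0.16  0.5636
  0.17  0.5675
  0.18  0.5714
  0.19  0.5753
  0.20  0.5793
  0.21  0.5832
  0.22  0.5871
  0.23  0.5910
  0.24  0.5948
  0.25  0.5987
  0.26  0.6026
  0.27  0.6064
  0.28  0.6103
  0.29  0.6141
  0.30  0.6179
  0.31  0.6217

£8.19

σ√T = 0.21 × 0.2887 = 0.0606
d₁ = [ln(262/258) + (0.034 − 0.049 + 0.21²/2)·0.08333] / 0.0606 = [0.0154 + 0.0006] / 0.0606 = 0.2635 → 0.26
d₂ = d₁ − σ√T = 0.2635 − 0.0606 = 0.2029 → 0.20
e^(−qT) = e^(−0.049·0.08333) = 0.9959;  e^(−rT) = e^(−0.034·0.08333) = 0.9972
N(d₁) = N(0.26) = 0.6026;  N(d₂) = N(0.20) = 0.5793
C = 262·0.9959·0.6026 − 258·0.9972·0.5793 = 157.2339 − 149.0409 = 8.1930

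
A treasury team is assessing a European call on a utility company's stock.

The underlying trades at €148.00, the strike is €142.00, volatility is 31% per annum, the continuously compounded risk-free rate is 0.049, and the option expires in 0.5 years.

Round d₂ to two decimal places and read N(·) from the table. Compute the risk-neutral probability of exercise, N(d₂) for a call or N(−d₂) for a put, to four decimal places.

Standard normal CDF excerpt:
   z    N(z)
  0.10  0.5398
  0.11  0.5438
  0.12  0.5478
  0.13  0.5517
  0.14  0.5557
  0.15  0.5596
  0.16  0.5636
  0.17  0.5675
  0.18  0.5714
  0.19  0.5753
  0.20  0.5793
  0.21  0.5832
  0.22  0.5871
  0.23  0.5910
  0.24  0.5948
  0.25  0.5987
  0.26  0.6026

0.5753

σ√T = 0.31 × 0.7071 = 0.2192
d₁ = [ln(148/142) + (0.049 + 0.31²/2)·0.5] / 0.2192 = [0.0414 + 0.0485] / 0.2192 = 0.4102 ≈ 0.41
d₂ = d₁ − σ√T = 0.4102 − 0.2192 = 0.1910 ≈ 0.19
Risk-neutral Pr[S_T > K] = N(d₂) = N(0.19) = 0.5753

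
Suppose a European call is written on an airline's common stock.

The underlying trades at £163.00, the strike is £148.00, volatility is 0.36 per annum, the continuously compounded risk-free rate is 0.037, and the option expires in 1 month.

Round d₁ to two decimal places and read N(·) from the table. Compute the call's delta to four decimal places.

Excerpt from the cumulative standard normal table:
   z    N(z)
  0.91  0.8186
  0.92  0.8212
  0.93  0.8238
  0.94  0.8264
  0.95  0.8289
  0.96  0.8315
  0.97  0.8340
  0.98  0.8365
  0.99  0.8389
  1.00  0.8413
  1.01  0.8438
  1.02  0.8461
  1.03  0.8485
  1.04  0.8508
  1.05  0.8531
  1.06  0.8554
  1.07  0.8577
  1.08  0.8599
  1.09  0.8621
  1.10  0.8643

σ√T = 0.36 × 0.2887 = 0.1039
d₁ = [ln(163/148) + (0.037 + 0.36²/2)·0.08333] / 0.1039 = [0.0965 + 0.0085] / 0.1039 = 1.0106 ≈ 1.01
N(d₁) = N(1.01) = 0.8438
Δ_call = N(d₁) = 0.8438

0.8438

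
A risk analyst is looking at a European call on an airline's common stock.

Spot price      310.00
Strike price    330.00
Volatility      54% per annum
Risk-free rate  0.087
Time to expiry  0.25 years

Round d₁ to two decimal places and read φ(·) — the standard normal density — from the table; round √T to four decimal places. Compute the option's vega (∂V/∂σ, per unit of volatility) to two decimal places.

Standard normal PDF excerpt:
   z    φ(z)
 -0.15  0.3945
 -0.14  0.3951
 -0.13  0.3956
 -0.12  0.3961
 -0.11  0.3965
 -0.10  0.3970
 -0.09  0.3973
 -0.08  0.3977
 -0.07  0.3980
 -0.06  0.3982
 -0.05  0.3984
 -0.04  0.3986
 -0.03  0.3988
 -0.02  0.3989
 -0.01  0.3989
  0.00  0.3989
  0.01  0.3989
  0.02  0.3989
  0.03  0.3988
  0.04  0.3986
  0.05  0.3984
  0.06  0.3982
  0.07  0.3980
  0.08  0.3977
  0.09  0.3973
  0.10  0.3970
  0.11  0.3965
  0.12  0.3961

T = 0.25;  σ√T = 0.2700
d₁ = [ln(310/330) + (0.087 + 0.54²/2)·0.25] / 0.2700 = [-0.0625 + 0.0582] / 0.2700 = -0.0160 ⇒ -0.02
√T = √0.25 = 0.5000
φ(d₁) = φ(-0.02) = 0.3989
vega = S·φ(d₁)·√T = 310·0.3989·0.5000 = 61.8295

61.83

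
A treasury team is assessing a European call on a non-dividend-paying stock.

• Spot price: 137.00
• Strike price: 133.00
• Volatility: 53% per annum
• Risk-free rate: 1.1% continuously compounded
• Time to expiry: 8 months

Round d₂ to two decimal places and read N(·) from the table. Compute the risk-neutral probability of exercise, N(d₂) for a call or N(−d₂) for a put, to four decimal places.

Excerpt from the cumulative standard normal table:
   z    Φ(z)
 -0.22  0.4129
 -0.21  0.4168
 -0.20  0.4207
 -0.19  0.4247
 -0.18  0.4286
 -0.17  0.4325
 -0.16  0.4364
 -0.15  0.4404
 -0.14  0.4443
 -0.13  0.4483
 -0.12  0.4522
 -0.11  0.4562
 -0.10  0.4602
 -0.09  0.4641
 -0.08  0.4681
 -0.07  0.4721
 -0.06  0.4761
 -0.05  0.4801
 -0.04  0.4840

T = 0.6667;  σ√T = 0.4327
d₁ = [ln(137/133) + (0.011 + 0.53²/2)·0.6667] / 0.4327 = [0.0296 + 0.1010] / 0.4327 = 0.3018 → 0.30
d₂ = d₁ − σ√T = 0.3018 − 0.4327 = -0.1310 → -0.13
Pr(exercise) under Q = N(d₂) = 0.4483

0.4483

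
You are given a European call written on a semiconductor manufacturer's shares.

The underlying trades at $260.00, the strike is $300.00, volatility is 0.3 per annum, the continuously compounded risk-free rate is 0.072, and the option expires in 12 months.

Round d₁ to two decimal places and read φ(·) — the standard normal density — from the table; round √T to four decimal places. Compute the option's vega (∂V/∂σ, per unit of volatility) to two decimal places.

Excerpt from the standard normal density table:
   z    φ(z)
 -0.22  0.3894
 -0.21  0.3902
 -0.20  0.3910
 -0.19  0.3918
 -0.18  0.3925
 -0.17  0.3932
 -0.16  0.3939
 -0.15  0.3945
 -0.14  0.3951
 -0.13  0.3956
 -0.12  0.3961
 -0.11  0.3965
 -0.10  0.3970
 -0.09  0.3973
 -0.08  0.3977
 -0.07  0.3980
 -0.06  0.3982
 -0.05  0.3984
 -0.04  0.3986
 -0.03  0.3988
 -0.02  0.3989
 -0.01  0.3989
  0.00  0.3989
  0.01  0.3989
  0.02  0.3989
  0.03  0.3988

σ√T = 0.3 × 1.0000 = 0.3000
d₁ = [ln(260/300) + (0.072 + ½·0.3²)·1] / (σ√T) = (-0.1431 + 0.1170) / 0.3000 = -0.0870 ≈ -0.09
√T = √1 = 1.0000
φ(d₁) = φ(-0.09) = 0.3973
vega = S·φ(d₁)·√T = 260·0.3973·1.0000 = 103.2980

103.30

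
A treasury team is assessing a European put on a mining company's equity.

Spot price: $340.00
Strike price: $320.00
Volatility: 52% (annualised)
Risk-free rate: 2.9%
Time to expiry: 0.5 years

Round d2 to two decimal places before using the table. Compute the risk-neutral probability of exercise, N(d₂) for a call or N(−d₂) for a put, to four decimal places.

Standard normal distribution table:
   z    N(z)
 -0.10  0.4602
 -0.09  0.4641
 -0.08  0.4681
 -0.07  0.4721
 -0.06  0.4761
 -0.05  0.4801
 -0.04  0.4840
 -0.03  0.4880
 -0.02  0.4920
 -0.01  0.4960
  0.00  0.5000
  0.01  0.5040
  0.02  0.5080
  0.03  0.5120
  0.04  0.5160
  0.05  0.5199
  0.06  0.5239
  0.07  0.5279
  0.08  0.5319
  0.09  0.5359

σ√T = 0.52·√0.5 = 0.3677
d₁ = [ln(340/320) + (0.029 + 0.52²/2)·0.5] / 0.3677 = [0.0606 + 0.0821] / 0.3677 = 0.3882 ≈ 0.39
d₂ = d₁ − σ√T = 0.3882 − 0.3677 = 0.0205 ≈ 0.02
Risk-neutral Pr[S_T < K] = N(−d₂) = N(-0.02) = 0.4920

0.4920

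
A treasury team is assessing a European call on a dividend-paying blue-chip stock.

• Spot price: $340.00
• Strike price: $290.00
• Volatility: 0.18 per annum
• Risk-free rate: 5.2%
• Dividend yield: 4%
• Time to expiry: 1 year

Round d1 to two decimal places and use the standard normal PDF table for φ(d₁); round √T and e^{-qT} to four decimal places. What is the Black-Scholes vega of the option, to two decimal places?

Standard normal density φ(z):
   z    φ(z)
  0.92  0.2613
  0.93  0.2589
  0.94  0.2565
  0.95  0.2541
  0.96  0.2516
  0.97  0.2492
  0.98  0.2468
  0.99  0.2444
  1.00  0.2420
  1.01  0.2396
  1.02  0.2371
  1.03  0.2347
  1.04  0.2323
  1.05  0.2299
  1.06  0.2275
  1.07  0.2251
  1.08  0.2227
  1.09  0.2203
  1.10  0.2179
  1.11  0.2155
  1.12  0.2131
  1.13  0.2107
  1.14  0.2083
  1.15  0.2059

σ√T = 0.18·√1 = 0.1800
d₁ = [ln(340/290) + (0.052 − 0.04 + 0.18²/2)·1] / 0.1800 = [0.1591 + 0.0282] / 0.1800 = 1.0404 → 1.04
√T = √1 = 1.0000
φ(d₁) = φ(1.04) = 0.2323
exp(−qT) = exp(−0.04·1) = 0.9608
vega = S·exp(−qT)·φ(d₁)·√T = 340·0.9608·0.2323·1.0000 = 75.8859

75.89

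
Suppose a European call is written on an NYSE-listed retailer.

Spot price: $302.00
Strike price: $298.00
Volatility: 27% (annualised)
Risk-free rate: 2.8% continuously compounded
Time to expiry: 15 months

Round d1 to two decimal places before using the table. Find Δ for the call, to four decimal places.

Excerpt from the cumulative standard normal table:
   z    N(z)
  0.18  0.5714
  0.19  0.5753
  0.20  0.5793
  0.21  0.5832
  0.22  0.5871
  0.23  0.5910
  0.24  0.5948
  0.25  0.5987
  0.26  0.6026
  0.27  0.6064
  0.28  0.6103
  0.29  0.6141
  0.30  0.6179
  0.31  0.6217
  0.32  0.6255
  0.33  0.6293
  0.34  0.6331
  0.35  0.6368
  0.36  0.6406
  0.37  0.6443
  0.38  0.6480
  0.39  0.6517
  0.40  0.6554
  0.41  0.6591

σ√T = 0.27 × 1.1180 = 0.3019
d₁ = [ln(302/298) + (0.028 + 0.27²/2)·1.25] / 0.3019 = [0.0133 + 0.0806] / 0.3019 = 0.3110 ≈ 0.31
N(d₁) = N(0.31) = 0.6217
Δ_call = N(d₁) = 0.6217

0.6217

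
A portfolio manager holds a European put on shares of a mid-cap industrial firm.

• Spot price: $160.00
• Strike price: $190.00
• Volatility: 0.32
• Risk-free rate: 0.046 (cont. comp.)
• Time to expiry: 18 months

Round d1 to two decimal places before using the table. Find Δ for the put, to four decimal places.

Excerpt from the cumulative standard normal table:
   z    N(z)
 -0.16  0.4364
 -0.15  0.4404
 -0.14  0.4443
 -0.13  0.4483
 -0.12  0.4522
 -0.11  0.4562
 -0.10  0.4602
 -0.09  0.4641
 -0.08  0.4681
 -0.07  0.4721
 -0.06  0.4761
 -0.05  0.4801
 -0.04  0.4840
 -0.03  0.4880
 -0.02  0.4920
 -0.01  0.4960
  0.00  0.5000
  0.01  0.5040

T = 1.5;  σ√T = 0.3919
d₁ = [ln(160/190) + (0.046 + 0.32²/2)·1.5] / 0.3919 = [-0.1719 + 0.1458] / 0.3919 = -0.0665 ⇒ -0.07
N(d₁) = N(-0.07) = 0.4721
Δ_put = N(d₁) − 1 = 0.4721 − 1 = -0.5279

-0.5279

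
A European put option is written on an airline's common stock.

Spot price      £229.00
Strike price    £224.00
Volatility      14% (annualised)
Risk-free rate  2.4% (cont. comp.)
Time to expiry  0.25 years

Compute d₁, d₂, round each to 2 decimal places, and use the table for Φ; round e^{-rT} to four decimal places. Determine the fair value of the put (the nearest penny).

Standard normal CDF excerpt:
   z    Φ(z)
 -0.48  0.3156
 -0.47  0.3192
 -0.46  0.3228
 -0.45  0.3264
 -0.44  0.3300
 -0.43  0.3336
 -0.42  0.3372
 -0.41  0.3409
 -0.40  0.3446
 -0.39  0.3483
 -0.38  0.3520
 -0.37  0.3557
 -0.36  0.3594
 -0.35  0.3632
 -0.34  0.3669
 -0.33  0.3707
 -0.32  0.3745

£3.63

σ√T = 0.14·√0.25 = 0.0700
d₁ = [ln(229/224) + (0.024 + ½·0.14²)·0.25] / (σ√T) = (0.0221 + 0.0085) / 0.0700 = 0.4361 → 0.44
d₂ = 0.4361 − 0.0700 = 0.3661 → 0.37
e^(−rT) = e^(−0.024·0.25) = 0.9940
N(−d₂) = N(-0.37) = 0.3557;  N(−d₁) = N(-0.44) = 0.3300
P = 224·0.9940·0.3557 − 229·0.3300 = 79.1987 − 75.5700 = 3.6287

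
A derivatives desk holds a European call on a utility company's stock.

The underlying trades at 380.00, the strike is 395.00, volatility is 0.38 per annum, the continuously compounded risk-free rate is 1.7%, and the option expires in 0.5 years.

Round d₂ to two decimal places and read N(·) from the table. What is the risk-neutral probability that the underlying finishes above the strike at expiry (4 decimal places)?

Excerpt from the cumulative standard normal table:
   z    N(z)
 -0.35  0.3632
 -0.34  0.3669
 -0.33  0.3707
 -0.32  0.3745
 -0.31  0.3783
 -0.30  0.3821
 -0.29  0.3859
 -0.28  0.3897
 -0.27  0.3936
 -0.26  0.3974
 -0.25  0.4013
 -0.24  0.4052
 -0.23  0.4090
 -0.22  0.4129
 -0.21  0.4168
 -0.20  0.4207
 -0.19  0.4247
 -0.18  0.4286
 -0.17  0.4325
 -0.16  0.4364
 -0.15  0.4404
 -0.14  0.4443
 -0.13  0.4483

T = 0.5;  σ√T = 0.2687
d₁ = [ln(380/395) + (0.017 + 0.38²/2)·0.5] / 0.2687 = [-0.0387 + 0.0446] / 0.2687 = 0.0219 → 0.02
d₂ = d₁ − σ√T = 0.0219 − 0.2687 = -0.2468 → -0.25
Risk-neutral Pr[S_T > K] = N(d₂) = N(-0.25) = 0.4013

0.4013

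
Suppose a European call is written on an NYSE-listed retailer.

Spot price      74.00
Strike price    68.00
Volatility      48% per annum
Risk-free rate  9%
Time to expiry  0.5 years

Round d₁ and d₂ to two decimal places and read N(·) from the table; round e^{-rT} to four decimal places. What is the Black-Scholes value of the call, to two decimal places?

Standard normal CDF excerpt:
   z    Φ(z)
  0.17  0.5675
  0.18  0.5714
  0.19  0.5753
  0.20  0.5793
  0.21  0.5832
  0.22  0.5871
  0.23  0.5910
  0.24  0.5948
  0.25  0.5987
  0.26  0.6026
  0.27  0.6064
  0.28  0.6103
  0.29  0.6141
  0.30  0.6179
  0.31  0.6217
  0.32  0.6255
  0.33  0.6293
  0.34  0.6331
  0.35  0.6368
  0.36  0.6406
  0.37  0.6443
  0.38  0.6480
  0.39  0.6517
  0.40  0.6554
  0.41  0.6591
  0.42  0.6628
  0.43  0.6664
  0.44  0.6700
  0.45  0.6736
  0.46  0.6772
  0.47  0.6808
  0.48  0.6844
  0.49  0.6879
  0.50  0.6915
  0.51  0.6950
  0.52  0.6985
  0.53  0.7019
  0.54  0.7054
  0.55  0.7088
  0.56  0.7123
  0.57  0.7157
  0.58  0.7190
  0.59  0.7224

σ√T = 0.48 × 0.7071 = 0.3394
d₁ = [ln(74/68) + (0.09 + ½·0.48²)·0.5] / (σ√T) = (0.0846 + 0.1026) / 0.3394 = 0.5514 ⇒ 0.55
d₂ = 0.5514 − 0.3394 = 0.2120 ⇒ 0.21
exp(−rT) = exp(−0.09·0.5) = 0.9560
N(d₁) = N(0.55) = 0.7088;  N(d₂) = N(0.21) = 0.5832
C = 74·0.7088 − 68·0.9560·0.5832 = 52.4512 − 37.9127 = 14.5385

14.54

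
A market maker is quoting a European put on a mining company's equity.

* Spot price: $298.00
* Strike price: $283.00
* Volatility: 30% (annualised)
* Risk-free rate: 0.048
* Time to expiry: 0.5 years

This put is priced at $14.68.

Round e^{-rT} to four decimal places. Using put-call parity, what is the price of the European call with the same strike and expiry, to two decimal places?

exp(−rT) = exp(−0.048·0.5) = 0.9763
Put-call parity: C − P = S − K·e^(−rT) = 298 − 283·0.9763 = 298 − 276.2929 = 21.7071
C = P + (C − P) = 14.68 + (21.7071) = 36.3871

$36.39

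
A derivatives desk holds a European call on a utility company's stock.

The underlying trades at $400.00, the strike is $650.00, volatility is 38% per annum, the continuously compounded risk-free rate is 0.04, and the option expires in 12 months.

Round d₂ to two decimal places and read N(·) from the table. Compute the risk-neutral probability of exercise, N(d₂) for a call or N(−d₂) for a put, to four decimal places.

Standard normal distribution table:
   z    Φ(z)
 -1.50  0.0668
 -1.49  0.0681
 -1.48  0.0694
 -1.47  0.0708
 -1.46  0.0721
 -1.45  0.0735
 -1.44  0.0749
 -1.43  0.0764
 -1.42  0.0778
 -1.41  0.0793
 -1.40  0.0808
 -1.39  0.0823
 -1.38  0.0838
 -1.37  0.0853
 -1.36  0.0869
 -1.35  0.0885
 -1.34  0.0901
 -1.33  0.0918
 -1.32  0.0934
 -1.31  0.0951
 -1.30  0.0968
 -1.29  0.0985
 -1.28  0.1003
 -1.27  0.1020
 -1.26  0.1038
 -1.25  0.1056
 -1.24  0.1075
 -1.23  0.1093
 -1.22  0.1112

σ√T = 0.38 × 1.0000 = 0.3800
ln(S/K) + (r + σ²/2)T = ln(400/650) + (0.04 + 0.38²/2)·1 = -0.4855 + 0.1122 = -0.3733
d₁ = -0.3733 / 0.3800 = -0.9824 ≈ -0.98
d₂ = d₁ − σ√T = -0.9824 − 0.3800 = -1.3624 ≈ -1.36
Pr(exercise) under Q = N(d₂) = 0.0869

0.0869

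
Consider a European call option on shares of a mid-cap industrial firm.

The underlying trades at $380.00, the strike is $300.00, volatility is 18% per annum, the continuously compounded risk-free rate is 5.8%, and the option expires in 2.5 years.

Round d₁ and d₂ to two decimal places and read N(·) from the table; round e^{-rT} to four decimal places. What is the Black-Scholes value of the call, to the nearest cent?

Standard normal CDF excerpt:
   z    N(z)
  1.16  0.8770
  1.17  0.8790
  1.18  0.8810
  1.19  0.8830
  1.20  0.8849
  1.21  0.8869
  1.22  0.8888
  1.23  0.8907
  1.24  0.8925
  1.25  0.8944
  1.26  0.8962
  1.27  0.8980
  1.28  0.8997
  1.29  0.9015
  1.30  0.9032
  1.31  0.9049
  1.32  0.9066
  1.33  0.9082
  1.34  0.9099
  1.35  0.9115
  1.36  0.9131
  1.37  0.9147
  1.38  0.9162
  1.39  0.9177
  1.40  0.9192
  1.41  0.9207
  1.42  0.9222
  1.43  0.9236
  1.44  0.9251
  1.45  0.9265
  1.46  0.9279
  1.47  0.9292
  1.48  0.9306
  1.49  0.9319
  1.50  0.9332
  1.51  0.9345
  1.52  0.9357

$124.00

T = 2.5;  σ√T = 0.2846
ln(S/K) + (r + σ²/2)T = ln(380/300) + (0.058 + 0.18²/2)·2.5 = 0.2364 + 0.1855 = 0.4219
d₁ = 0.4219 / 0.2846 = 1.4824 → 1.48
d₂ = d₁ − σ√T = 1.4824 − 0.2846 = 1.1978 → 1.20
e^(−rT) = e^(−0.058·2.5) = 0.8650
C = 380·N(1.48) − 300·0.8650·N(1.20) = 380·0.9306 − 300·0.8650·0.8849 = 353.6280 − 229.6316 = 123.9964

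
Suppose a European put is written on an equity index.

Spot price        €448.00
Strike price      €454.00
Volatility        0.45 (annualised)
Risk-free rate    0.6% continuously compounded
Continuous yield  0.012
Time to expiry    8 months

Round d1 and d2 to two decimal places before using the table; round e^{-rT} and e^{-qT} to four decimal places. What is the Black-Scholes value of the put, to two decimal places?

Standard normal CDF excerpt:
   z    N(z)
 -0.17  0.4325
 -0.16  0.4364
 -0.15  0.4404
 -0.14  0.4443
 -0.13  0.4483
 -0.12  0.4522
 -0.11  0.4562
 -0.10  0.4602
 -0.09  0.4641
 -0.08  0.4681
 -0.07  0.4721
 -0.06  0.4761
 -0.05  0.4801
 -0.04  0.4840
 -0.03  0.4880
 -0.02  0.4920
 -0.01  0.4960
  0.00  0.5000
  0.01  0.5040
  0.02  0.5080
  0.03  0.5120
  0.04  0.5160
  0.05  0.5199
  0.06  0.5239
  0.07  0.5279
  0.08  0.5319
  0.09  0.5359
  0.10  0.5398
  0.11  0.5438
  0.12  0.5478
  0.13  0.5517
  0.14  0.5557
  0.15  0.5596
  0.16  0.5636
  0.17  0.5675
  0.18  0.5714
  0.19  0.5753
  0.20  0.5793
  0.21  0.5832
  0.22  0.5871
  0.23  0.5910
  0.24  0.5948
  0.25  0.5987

σ√T = 0.45·√0.6667 = 0.3674
d₁ = [ln(448/454) + (0.006 − 0.012 + 0.45²/2)·0.6667] / 0.3674 = [-0.0133 + 0.0635] / 0.3674 = 0.1366 → 0.14
d₂ = d₁ − σ√T = 0.1366 − 0.3674 = -0.2308 → -0.23
exp(−qT) = exp(−0.012·0.6667) = 0.9920;  exp(−rT) = exp(−0.006·0.6667) = 0.9960
N(−d₂) = N(0.23) = 0.5910;  N(−d₁) = N(-0.14) = 0.4443
P = 454·0.9960·0.5910 − 448·0.9920·0.4443 = 267.2407 − 197.4540 = 69.7867

€69.79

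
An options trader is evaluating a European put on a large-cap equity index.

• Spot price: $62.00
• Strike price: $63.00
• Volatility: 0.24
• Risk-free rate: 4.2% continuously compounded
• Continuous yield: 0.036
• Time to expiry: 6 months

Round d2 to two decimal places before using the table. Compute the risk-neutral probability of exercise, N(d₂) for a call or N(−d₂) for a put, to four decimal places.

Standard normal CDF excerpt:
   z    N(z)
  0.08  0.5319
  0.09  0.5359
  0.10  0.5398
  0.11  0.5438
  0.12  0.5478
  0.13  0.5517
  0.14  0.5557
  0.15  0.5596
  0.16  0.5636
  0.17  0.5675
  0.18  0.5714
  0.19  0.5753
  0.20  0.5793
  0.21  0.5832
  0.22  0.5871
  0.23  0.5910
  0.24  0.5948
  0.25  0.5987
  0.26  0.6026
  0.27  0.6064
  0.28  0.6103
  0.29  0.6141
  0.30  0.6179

σ√T = 0.24·√0.5 = 0.1697
d₁ = [ln(62/63) + (0.042 − 0.036 + 0.24²/2)·0.5] / 0.1697 = [-0.0160 + 0.0174] / 0.1697 = 0.0082 ≈ 0.01
d₂ = d₁ − σ√T = 0.0082 − 0.1697 = -0.1615 ≈ -0.16
Pr(exercise) under Q = N(−d₂) = N(0.16) = 0.5636

0.5636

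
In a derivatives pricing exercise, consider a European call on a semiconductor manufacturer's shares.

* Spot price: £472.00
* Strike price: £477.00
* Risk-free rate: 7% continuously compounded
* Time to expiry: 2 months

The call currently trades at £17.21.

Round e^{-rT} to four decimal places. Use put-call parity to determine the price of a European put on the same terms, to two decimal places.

£16.68

e^(−rT) = e^(−0.07·0.1667) = 0.9884
Put-call parity: C − P = S − K·e^(−rT) = 472 − 477·0.9884 = 472 − 471.4668 = 0.5332
P = C − (C − P) = 17.21 − (0.5332) = 16.6768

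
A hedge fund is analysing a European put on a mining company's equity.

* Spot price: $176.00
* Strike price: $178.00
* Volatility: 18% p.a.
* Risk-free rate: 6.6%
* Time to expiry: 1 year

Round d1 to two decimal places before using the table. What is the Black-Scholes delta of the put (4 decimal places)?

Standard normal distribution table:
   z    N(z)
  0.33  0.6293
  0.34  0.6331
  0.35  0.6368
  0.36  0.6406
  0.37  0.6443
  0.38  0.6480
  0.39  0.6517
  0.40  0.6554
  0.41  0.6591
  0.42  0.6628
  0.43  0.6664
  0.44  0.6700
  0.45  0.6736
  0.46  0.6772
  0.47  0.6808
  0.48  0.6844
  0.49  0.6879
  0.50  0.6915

σ√T = 0.18 × 1.0000 = 0.1800
d₁ = [ln(176/178) + (0.066 + 0.18²/2)·1] / 0.1800 = [-0.0113 + 0.0822] / 0.1800 = 0.3939 → 0.39
N(d₁) = N(0.39) = 0.6517
Δ_put = N(d₁) − 1 = 0.6517 − 1 = -0.3483

-0.3483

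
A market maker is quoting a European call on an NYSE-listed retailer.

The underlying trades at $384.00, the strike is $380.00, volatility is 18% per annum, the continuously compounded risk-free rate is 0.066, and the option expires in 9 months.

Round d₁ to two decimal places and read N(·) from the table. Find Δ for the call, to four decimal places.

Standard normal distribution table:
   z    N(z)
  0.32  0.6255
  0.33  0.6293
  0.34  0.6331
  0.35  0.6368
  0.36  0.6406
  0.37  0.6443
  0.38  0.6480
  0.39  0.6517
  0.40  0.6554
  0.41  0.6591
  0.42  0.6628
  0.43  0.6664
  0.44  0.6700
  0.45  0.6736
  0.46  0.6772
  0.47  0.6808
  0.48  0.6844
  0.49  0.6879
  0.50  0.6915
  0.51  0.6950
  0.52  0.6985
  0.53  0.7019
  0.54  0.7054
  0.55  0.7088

σ√T = 0.18·√0.75 = 0.1559
d₁ = [ln(384/380) + (0.066 + ½·0.18²)·0.75] / (σ√T) = (0.0105 + 0.0616) / 0.1559 = 0.4627 ⇒ 0.46
N(d₁) = N(0.46) = 0.6772
Δ_call = N(d₁) = 0.6772

0.6772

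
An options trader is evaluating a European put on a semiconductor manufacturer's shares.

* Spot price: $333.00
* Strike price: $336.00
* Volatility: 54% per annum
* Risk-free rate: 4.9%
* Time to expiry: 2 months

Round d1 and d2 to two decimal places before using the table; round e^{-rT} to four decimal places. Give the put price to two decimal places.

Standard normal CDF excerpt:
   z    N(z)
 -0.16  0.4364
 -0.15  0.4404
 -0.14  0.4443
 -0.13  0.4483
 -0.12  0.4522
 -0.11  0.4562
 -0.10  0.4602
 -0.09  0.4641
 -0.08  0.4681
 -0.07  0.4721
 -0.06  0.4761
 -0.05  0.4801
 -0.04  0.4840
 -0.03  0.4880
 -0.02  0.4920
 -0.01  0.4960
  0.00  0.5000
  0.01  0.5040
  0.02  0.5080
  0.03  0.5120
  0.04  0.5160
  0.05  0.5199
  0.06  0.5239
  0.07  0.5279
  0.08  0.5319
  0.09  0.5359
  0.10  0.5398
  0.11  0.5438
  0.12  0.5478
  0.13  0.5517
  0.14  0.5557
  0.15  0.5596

σ√T = 0.54·√0.1667 = 0.2205
d₁ = [ln(333/336) + (0.049 + 0.54²/2)·0.1667] / 0.2205 = [-0.0090 + 0.0325] / 0.2205 = 0.1066 → 0.11
d₂ = d₁ − σ√T = 0.1066 − 0.2205 = -0.1139 → -0.11
exp(−rT) = exp(−0.049·0.1667) = 0.9919
P = 336·0.9919·N(0.11) − 333·N(-0.11) = 336·0.9919·0.5438 − 333·0.4562 = 181.2368 − 151.9146 = 29.3222

$29.32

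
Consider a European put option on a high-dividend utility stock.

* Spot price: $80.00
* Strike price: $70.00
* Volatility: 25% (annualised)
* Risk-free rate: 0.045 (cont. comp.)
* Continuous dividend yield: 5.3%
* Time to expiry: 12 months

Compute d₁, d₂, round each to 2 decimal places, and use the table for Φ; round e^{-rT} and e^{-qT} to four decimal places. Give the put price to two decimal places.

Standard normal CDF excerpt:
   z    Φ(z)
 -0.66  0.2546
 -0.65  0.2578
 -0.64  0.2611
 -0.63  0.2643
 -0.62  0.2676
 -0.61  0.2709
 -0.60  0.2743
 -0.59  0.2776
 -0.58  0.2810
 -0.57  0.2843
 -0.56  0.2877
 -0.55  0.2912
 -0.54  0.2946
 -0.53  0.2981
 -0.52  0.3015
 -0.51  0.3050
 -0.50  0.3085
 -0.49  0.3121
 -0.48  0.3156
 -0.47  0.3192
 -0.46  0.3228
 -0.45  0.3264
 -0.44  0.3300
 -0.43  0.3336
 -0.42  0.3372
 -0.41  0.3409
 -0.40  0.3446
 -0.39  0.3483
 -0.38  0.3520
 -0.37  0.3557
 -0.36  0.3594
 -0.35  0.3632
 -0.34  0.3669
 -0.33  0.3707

$3.50

σ√T = 0.25·√1 = 0.2500
d₁ = [ln(80/70) + (0.045 − 0.053 + 0.25²/2)·1] / 0.2500 = [0.1335 + 0.0232] / 0.2500 = 0.6271 which rounds to 0.63
d₂ = d₁ − σ√T = 0.6271 − 0.2500 = 0.3771 which rounds to 0.38
exp(−qT) = exp(−0.053·1) = 0.9484;  exp(−rT) = exp(−0.045·1) = 0.9560
N(−d₂) = N(-0.38) = 0.3520;  N(−d₁) = N(-0.63) = 0.2643
P = 70·0.9560·0.3520 − 80·0.9484·0.2643 = 23.5558 − 20.0530 = 3.5029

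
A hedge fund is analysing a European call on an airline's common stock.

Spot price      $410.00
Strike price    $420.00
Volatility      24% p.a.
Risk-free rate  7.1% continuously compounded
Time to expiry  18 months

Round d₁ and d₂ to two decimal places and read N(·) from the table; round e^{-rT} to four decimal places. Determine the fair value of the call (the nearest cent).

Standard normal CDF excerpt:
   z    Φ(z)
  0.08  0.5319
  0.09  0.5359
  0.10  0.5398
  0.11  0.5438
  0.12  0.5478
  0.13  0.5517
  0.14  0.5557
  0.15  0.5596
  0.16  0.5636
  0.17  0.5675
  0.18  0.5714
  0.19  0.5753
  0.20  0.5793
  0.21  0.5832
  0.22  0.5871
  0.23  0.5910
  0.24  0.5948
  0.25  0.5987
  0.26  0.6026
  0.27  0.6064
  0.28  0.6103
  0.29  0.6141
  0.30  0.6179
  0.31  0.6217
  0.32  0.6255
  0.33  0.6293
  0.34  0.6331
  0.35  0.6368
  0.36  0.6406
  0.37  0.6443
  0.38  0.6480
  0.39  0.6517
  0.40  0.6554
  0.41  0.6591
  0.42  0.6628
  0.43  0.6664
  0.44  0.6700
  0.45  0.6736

T = 1.5;  σ√T = 0.2939
d₁ = [ln(410/420) + (0.071 + 0.24²/2)·1.5] / 0.2939 = [-0.0241 + 0.1497] / 0.2939 = 0.4273 → 0.43
d₂ = d₁ − σ√T = 0.4273 − 0.2939 = 0.1334 → 0.13
exp(−rT) = exp(−0.071·1.5) = 0.8990
N(d₁) = N(0.43) = 0.6664;  N(d₂) = N(0.13) = 0.5517
C = 410·0.6664 − 420·0.8990·0.5517 = 273.2240 − 208.3109 = 64.9131

$64.91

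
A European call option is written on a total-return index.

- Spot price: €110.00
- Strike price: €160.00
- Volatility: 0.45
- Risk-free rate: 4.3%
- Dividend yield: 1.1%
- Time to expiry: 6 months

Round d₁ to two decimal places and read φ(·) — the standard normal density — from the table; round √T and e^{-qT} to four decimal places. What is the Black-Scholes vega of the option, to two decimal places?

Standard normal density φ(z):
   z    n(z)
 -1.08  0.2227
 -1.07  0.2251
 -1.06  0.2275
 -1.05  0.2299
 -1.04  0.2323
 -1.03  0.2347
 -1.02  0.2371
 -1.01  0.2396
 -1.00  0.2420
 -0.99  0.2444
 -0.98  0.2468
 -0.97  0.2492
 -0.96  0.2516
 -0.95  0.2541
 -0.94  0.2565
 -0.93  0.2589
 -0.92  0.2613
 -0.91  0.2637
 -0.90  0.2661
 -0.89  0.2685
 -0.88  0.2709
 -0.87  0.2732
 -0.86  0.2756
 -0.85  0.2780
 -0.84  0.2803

19.28

σ√T = 0.45 × 0.7071 = 0.3182
d₁ = [ln(110/160) + (0.043 − 0.011 + ½·0.45²)·0.5] / (σ√T) = (-0.3747 + 0.0666) / 0.3182 = -0.9682 → -0.97
√T = √0.5 = 0.7071
φ(d₁) = φ(-0.97) = 0.2492
e^(−qT) = e^(−0.011·0.5) = 0.9945
vega = S·e^(−qT)·φ(d₁)·√T = 110·0.9945·0.2492·0.7071 = 19.2764
(The put has the same vega.)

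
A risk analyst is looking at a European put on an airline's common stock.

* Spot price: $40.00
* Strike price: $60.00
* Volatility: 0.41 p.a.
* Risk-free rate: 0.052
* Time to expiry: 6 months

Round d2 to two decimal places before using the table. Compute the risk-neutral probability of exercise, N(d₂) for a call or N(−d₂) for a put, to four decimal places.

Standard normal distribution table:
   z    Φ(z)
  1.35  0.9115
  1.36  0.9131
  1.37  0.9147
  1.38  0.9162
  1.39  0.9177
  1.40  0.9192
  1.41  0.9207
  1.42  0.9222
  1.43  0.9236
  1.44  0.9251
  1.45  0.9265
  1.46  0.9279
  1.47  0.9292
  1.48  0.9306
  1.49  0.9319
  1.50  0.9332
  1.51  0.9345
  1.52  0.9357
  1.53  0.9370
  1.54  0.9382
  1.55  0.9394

0.9265

σ√T = 0.41 × 0.7071 = 0.2899
d₁ = [ln(40/60) + (0.052 + 0.41²/2)·0.5] / 0.2899 = [-0.4055 + 0.0680] / 0.2899 = -1.1639 ≈ -1.16
d₂ = d₁ − σ√T = -1.1639 − 0.2899 = -1.4538 ≈ -1.45
Risk-neutral Pr[S_T < K] = N(−d₂) = N(1.45) = 0.9265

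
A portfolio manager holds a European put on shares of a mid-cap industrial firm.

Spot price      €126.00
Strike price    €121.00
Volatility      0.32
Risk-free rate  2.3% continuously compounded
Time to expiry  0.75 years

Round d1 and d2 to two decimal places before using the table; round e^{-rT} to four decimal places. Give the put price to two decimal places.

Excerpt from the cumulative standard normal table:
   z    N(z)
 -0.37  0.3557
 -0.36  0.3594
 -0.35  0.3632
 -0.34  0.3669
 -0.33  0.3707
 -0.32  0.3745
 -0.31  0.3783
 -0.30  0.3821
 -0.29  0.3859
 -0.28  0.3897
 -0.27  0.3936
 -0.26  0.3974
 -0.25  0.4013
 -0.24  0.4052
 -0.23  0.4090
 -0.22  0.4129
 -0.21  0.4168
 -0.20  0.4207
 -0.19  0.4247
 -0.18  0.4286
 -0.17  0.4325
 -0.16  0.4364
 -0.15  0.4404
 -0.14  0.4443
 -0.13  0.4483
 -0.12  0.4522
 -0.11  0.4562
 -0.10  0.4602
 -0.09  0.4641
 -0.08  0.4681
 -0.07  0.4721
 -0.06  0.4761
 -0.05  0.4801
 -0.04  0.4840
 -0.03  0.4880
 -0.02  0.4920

σ√T = 0.32·√0.75 = 0.2771
d₁ = [ln(126/121) + (0.023 + 0.32²/2)·0.75] / 0.2771 = [0.0405 + 0.0557] / 0.2771 = 0.3469 → 0.35
d₂ = d₁ − σ√T = 0.3469 − 0.2771 = 0.0698 → 0.07
exp(−rT) = exp(−0.023·0.75) = 0.9829
P = 121·0.9829·N(-0.07) − 126·N(-0.35) = 121·0.9829·0.4721 − 126·0.3632 = 56.1473 − 45.7632 = 10.3841

€10.38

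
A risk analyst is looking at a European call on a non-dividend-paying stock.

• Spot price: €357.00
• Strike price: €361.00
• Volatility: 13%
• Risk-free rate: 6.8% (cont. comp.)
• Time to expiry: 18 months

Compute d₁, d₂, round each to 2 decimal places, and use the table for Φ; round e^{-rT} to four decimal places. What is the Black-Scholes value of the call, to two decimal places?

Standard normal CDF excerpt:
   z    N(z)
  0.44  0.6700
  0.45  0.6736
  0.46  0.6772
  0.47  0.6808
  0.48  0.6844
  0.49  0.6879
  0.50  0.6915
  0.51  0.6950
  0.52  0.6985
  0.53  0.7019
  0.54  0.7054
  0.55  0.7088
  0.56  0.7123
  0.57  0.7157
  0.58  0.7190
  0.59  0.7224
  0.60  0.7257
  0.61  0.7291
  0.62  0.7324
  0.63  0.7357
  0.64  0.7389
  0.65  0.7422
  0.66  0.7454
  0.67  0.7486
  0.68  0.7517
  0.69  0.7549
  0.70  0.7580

€40.72

σ√T = 0.13·√1.5 = 0.1592
d₁ = [ln(357/361) + (0.068 + 0.13²/2)·1.5] / 0.1592 = [-0.0111 + 0.1147] / 0.1592 = 0.6503 which rounds to 0.65
d₂ = d₁ − σ√T = 0.6503 − 0.1592 = 0.4910 which rounds to 0.49
exp(−rT) = exp(−0.068·1.5) = 0.9030
C = 357·N(0.65) − 361·0.9030·N(0.49) = 357·0.7422 − 361·0.9030·0.6879 = 264.9654 − 224.2437 = 40.7217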